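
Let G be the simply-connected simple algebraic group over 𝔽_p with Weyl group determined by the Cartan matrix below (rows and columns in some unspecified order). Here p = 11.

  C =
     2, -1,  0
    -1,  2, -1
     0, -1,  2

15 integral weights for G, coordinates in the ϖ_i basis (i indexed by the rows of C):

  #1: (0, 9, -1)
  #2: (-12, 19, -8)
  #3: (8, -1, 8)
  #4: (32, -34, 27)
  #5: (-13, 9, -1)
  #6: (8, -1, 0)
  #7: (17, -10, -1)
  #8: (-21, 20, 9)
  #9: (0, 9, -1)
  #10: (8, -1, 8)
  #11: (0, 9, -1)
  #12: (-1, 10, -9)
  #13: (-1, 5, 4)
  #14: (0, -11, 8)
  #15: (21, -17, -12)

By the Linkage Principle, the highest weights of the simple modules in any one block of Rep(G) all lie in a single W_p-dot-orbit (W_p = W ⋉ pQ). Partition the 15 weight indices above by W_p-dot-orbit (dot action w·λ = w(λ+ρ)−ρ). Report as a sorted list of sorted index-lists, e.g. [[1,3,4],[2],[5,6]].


A_3 Cartan matrix, 3 simple roots permuted; ρ=(1,1,1).

Each λ_j+ρ reduced to Ā_11; 3-tuples below use C's row order:

  λ_1 → (1, 10, 0) · λ_2 → (2, 0, 2) · λ_3 → (2, 0, 2) · λ_4 → (0, 6, 5) · λ_5 → (9, 0, 1) · λ_6 → (9, 0, 1) · λ_7 → (2, 0, 2) · λ_8 → (9, 0, 1) · λ_9 → (1, 10, 0) · λ_10 → (2, 0, 2) · λ_11 → (1, 10, 0) · λ_12 → (0, 3, 8) · λ_13 → (0, 6, 5) · λ_14 → (9, 0, 1) · λ_15 → (6, 0, 5)

6 distinct reps among the 15 weights ⇒ 6 W_11-linkage classes:

[[1, 9, 11], [2, 3, 7, 10], [4, 13], [5, 6, 8, 14], [12], [15]]


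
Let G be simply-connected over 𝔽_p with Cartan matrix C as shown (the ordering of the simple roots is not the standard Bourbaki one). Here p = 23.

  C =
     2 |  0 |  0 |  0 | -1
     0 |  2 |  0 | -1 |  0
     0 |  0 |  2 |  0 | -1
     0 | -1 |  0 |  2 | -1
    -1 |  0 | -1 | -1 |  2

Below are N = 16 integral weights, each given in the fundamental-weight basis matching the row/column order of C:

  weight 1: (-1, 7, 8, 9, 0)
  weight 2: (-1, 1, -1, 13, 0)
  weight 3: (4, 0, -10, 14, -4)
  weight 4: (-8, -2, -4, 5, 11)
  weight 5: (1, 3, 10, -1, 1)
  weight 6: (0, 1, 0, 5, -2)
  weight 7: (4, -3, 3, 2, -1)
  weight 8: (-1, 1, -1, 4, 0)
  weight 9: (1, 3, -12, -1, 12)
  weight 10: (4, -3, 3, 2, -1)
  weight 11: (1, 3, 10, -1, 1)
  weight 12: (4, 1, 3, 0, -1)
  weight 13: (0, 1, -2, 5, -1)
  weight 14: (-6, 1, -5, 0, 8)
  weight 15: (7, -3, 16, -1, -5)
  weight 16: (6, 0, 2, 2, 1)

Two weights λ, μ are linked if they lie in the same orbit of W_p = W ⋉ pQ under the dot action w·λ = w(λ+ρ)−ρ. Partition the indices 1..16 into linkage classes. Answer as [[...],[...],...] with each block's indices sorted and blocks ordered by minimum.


Root system D_5: the 5×5 matrix C matches after relabeling.

Each λ_j+ρ reduced to Ā_23; 5-tuples below use C's row order:

  1: (5, 2, 4, 1, 0) · 2: (0, 2, 0, 5, 1) · 3: (7, 1, 3, 3, 2) · 4: (7, 1, 3, 3, 2) · 5: (2, 4, 11, 0, 2) · 6: (0, 2, 0, 5, 1) · 7: (5, 2, 4, 1, 0) · 8: (0, 2, 0, 5, 1) · 9: (2, 4, 11, 0, 2) · 10: (5, 2, 4, 1, 0) · 11: (2, 4, 11, 0, 2) · 12: (5, 2, 4, 1, 0) · 13: (0, 2, 0, 5, 1) · 14: (5, 2, 4, 1, 0) · 15: (2, 4, 11, 0, 2) · 16: (7, 1, 3, 3, 2)

These 16 weights hit 4 W_23-dot-orbits; sizes (5, 4, 3, 4):

[[1, 7, 10, 12, 14], [2, 6, 8, 13], [3, 4, 16], [5, 9, 11, 15]]


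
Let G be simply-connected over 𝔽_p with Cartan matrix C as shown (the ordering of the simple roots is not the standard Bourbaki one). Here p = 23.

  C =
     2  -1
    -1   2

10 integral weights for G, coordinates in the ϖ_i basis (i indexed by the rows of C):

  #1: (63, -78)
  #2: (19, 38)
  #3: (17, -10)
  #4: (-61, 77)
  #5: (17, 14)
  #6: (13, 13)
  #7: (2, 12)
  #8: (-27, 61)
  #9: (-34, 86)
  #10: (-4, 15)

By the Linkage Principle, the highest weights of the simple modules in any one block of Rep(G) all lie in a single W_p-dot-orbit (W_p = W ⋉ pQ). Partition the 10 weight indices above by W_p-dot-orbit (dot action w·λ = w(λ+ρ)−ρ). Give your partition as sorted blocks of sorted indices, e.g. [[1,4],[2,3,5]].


Root system A_2: the 2×2 matrix C matches after relabeling.

Folding the 10 weights λ_j+ρ into Ā_23 (reps in the given 2-coord order):

  1: (8, 5) · 2: (3, 13) · 3: (9, 9) · 4: (9, 9) · 5: (8, 5) · 6: (9, 9) · 7: (3, 13) · 8: (3, 13) · 9: (8, 5) · 10: (3, 13)

Linkage partition of the 10 weights (3 classes, p=23):

[[1, 5, 9], [2, 7, 8, 10], [3, 4, 6]]


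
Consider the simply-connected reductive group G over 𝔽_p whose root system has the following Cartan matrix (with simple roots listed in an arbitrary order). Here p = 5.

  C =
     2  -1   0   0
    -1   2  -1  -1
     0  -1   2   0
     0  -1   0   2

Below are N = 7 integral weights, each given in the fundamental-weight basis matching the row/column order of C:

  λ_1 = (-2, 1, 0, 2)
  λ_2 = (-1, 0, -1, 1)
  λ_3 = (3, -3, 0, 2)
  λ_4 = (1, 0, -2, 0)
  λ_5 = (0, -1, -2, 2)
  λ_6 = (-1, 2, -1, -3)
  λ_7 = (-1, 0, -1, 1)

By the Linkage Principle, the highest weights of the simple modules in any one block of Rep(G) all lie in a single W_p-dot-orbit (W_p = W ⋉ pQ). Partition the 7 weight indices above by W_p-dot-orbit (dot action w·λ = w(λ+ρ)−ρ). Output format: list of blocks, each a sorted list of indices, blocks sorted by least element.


Dynkin diagram of C (from the 6 off-diagonal −1 entries): D_4.

Ā_5 reps of the 7 weights (D_4, coords as presented):

  1: (0, 1, 0, 2)
  2: (0, 1, 0, 2)
  3: (2, 0, 1, 1)
  4: (2, 0, 1, 1)
  5: (0, 1, 0, 2)
  6: (0, 1, 0, 2)
  7: (0, 1, 0, 2)

Partition of {1..7} into 2 W_5-dot-orbits:

[[1, 2, 5, 6, 7], [3, 4]]


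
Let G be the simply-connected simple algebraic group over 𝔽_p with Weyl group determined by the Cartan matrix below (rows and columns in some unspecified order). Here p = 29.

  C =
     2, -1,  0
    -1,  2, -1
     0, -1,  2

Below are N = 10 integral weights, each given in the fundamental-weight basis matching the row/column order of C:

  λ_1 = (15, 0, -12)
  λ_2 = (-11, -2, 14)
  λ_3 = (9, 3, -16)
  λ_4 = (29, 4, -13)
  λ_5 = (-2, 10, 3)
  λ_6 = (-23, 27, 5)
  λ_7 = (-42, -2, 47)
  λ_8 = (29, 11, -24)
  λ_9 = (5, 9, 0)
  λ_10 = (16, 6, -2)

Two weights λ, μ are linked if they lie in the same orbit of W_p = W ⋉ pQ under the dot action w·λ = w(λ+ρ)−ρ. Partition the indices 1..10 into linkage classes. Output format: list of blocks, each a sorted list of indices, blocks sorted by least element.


A_3 Cartan matrix, 3 simple roots permuted; ρ=(1,1,1).

λ_j+ρ reflected into Ā_29 (⟨·,θ^∨⟩≤29); 3-tuples as given:

    λ_1 → (6, 10, 1)
    λ_2 → (1, 10, 4)
    λ_3 → (1, 10, 4)
    λ_4 → (17, 6, 1)
    λ_5 → (1, 10, 4)
    λ_6 → (17, 6, 1)
    λ_7 → (6, 10, 1)
    λ_8 → (6, 10, 1)
    λ_9 → (6, 10, 1)
    λ_10 → (17, 6, 1)

The 10 indices split into 3 linkage classes (same alcove rep ⇔ same W_29-dot-orbit):

[[1, 7, 8, 9], [2, 3, 5], [4, 6, 10]]


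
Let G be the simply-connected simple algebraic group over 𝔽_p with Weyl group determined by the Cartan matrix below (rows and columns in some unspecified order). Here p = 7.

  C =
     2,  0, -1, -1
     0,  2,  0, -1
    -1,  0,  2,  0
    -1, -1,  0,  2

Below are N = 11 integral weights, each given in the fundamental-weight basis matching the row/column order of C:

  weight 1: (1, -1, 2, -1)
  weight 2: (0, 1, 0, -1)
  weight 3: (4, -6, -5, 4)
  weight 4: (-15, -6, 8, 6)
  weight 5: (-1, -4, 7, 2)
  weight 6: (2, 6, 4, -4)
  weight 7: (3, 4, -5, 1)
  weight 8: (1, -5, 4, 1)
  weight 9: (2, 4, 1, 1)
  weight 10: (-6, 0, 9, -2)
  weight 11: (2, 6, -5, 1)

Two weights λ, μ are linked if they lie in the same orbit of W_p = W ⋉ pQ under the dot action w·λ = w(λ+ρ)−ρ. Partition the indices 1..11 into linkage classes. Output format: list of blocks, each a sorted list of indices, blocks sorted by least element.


Type A_4, rank 4, |W|=120; reorder rows/cols to standard.

W_7-reps of the 11 weights in Ā_7 (same 4-coord order as C):

  [1] (2, 0, 3, 0) · [2] (1, 2, 1, 0) · [3] (1, 2, 1, 0) · [4] (2, 0, 3, 0) · [5] (1, 0, 3, 0) · [6] (0, 1, 0, 2) · [7] (0, 1, 0, 2) · [8] (0, 0, 3, 2) · [9] (0, 0, 3, 2) · [10] (1, 2, 1, 0) · [11] (1, 2, 1, 0)

Linkage partition of the 11 weights (5 classes, p=7):

[[1, 4], [2, 3, 10, 11], [5], [6, 7], [8, 9]]


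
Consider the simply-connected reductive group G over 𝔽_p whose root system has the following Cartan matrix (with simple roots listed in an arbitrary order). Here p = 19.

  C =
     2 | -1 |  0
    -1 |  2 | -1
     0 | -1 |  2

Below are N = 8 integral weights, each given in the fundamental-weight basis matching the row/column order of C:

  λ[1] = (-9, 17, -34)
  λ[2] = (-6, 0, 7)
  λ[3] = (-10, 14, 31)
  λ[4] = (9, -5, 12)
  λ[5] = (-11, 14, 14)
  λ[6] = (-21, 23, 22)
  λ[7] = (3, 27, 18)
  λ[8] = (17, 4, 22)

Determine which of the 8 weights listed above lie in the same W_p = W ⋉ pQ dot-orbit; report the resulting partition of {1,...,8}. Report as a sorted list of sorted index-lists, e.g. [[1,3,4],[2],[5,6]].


Dynkin diagram of C (from the 4 off-diagonal −1 entries): A_3.

Ā_19 reps of the 8 weights (A_3, coords as presented):

    [1] (1, 4, 4)
    [2] (1, 4, 4)
    [3] (6, 4, 9)
    [4] (6, 4, 9)
    [5] (1, 4, 4)
    [6] (1, 4, 4)
    [7] (6, 4, 9)
    [8] (1, 4, 4)

Linkage partition of the 8 weights (2 classes, p=19):

[[1, 2, 5, 6, 8], [3, 4, 7]]


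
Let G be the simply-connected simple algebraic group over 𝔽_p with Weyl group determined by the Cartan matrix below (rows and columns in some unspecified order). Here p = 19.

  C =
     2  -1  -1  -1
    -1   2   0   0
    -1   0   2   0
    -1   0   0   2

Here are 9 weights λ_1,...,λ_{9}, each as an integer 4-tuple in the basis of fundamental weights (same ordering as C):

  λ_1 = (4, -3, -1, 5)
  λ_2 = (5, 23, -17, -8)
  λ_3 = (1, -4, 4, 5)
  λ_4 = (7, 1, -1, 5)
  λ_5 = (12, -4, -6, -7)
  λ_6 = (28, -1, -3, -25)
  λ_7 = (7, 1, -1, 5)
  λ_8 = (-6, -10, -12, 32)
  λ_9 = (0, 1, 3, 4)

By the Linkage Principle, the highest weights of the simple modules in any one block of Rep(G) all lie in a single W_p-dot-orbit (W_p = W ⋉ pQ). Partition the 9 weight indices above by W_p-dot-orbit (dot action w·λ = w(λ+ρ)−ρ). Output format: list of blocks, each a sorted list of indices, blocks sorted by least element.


D_4 Cartan matrix, 4 simple roots permuted; ρ=(1,1,1,1).

Each λ_j+ρ reduced to Ā_19; 4-tuples below use C's row order:

    λ_1 → (3, 2, 0, 6)
    λ_2 → (1, 2, 4, 5)
    λ_3 → (1, 2, 4, 5)
    λ_4 → (3, 2, 0, 6)
    λ_5 → (1, 2, 4, 5)
    λ_6 → (3, 2, 0, 6)
    λ_7 → (3, 2, 0, 6)
    λ_8 → (3, 2, 0, 6)
    λ_9 → (1, 2, 4, 5)

The 9 indices split into 2 linkage classes (same alcove rep ⇔ same W_19-dot-orbit):

[[1, 4, 6, 7, 8], [2, 3, 5, 9]]


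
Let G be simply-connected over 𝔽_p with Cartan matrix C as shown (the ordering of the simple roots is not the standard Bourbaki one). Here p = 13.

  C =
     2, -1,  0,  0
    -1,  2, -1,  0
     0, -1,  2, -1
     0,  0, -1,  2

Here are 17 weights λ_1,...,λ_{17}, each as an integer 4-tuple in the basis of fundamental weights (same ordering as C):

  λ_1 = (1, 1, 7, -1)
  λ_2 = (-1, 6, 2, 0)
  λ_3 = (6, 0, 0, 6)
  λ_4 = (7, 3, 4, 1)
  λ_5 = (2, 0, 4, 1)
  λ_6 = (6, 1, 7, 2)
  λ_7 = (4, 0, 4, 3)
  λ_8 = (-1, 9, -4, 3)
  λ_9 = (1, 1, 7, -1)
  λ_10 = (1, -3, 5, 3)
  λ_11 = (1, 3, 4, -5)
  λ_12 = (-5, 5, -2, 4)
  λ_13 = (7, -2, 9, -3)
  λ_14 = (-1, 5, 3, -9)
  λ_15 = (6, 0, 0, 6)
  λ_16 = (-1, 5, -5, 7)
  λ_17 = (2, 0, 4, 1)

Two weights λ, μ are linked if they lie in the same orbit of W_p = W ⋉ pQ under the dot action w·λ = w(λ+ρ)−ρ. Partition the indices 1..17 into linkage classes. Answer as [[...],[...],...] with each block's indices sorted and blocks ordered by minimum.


Dynkin diagram of C (from the 6 off-diagonal −1 entries): A_4.

Folding the 17 weights λ_j+ρ into Ā_13 (reps in the given 4-coord order):

  1: (2, 2, 8, 0)
  2: (0, 7, 3, 1)
  3: (4, 1, 1, 4)
  4: (2, 4, 1, 4)
  5: (3, 1, 5, 2)
  6: (0, 2, 4, 4)
  7: (3, 1, 5, 2)
  8: (0, 7, 3, 1)
  9: (2, 2, 8, 0)
  10: (0, 2, 4, 4)
  11: (2, 4, 1, 4)
  12: (4, 1, 1, 4)
  13: (3, 1, 5, 2)
  14: (0, 2, 4, 4)
  15: (4, 1, 1, 4)
  16: (0, 2, 4, 4)
  17: (3, 1, 5, 2)

Partition of {1..17} into 6 W_13-dot-orbits:

[[1, 9], [2, 8], [3, 12, 15], [4, 11], [5, 7, 13, 17], [6, 10, 14, 16]]


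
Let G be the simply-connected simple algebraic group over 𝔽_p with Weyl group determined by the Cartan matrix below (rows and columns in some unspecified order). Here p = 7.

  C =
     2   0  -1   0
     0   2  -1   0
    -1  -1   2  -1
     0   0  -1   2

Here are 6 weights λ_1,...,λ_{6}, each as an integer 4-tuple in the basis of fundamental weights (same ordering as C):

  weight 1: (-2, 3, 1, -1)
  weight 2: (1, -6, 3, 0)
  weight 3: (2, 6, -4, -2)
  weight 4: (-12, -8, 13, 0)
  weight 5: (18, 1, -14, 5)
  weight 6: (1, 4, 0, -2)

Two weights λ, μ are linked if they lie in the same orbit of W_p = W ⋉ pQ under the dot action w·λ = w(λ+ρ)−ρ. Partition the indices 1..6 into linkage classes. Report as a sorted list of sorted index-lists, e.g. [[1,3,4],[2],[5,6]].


C ↔ D_4 under row/col permutation; |W(D_4)| = 192.

Folding the 6 weights λ_j+ρ into Ā_7 (reps in the given 4-coord order):

  λ_1+ρ ↦ (1, 4, 1, 0)
  λ_2+ρ ↦ (1, 4, 1, 0)
  λ_3+ρ ↦ (1, 3, 0, 3)
  λ_4+ρ ↦ (1, 3, 0, 3)
  λ_5+ρ ↦ (1, 4, 1, 0)
  λ_6+ρ ↦ (1, 4, 1, 0)

2 distinct reps among the 6 weights ⇒ 2 W_7-linkage classes:

[[1, 2, 5, 6], [3, 4]]


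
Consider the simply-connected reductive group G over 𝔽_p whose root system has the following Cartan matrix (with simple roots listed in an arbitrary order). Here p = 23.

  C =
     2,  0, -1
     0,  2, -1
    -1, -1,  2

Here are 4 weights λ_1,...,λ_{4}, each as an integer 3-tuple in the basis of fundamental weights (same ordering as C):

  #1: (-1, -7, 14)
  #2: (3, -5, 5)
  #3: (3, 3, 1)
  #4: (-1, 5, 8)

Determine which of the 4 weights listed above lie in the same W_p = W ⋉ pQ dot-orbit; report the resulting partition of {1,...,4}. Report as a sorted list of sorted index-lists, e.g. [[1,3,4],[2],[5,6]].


Dynkin diagram of C (from the 4 off-diagonal −1 entries): A_3.

Each λ_j+ρ reduced to Ā_23; 3-tuples below use C's row order:

  1: (0, 6, 9) · 2: (4, 4, 2) · 3: (4, 4, 2) · 4: (0, 6, 9)

Grouping the 4 weights by Ā_23-representative: 2 linkage classes.

[[1, 4], [2, 3]]


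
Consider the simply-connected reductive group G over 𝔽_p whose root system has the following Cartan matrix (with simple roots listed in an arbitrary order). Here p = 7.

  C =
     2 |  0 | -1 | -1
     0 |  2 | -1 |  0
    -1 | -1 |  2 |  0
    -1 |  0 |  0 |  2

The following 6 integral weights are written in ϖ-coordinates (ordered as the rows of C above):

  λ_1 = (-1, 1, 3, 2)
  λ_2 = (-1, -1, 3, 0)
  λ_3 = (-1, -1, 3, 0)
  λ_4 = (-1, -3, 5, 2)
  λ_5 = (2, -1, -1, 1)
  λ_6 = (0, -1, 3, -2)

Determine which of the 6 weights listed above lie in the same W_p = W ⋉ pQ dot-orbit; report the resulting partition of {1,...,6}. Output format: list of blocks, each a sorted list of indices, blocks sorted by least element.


Root system A_4: the 4×4 matrix C matches after relabeling.

Folding the 6 weights λ_j+ρ into Ā_7 (reps in the given 4-coord order):

  [1] (0, 0, 4, 1)
  [2] (0, 0, 4, 1)
  [3] (0, 0, 4, 1)
  [4] (0, 0, 4, 1)
  [5] (3, 0, 0, 2)
  [6] (0, 0, 4, 1)

Linkage partition of the 6 weights (2 classes, p=7):

[[1, 2, 3, 4, 6], [5]]


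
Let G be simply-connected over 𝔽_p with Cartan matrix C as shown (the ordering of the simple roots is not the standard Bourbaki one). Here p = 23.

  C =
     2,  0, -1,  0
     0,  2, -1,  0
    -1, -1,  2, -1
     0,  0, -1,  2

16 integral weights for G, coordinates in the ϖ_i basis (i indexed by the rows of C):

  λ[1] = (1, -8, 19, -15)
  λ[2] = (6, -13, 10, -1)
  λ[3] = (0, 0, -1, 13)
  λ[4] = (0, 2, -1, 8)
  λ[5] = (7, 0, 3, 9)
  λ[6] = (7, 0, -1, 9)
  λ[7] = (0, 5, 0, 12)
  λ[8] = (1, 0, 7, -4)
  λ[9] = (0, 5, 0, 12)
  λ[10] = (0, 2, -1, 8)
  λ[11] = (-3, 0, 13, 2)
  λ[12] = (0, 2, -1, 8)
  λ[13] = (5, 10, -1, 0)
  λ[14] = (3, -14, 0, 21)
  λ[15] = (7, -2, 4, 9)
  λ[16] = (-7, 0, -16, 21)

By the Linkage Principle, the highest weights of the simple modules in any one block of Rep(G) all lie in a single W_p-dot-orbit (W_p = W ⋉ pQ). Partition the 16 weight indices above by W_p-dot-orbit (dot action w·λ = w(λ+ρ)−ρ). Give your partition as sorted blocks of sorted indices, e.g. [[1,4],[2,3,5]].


Cartan matrix: type D_4 (|W|=192); un-permuting the 4 rows.

Folding the 16 weights λ_j+ρ into Ā_23 (reps in the given 4-coord order):

    λ_1 → (1, 6, 1, 13)
    λ_2 → (6, 11, 0, 1)
    λ_3 → (1, 1, 0, 14)
    λ_4 → (1, 3, 0, 9)
    λ_5 → (8, 1, 0, 10)
    λ_6 → (8, 1, 0, 10)
    λ_7 → (1, 6, 1, 13)
    λ_8 → (2, 1, 5, 3)
    λ_9 → (1, 6, 1, 13)
    λ_10 → (1, 3, 0, 9)
    λ_11 → (2, 1, 5, 3)
    λ_12 → (1, 3, 0, 9)
    λ_13 → (6, 11, 0, 1)
    λ_14 → (8, 1, 0, 10)
    λ_15 → (8, 1, 0, 10)
    λ_16 → (1, 6, 1, 13)

Grouping the 16 weights by Ā_23-representative: 6 linkage classes.

[[1, 7, 9, 16], [2, 13], [3], [4, 10, 12], [5, 6, 14, 15], [8, 11]]


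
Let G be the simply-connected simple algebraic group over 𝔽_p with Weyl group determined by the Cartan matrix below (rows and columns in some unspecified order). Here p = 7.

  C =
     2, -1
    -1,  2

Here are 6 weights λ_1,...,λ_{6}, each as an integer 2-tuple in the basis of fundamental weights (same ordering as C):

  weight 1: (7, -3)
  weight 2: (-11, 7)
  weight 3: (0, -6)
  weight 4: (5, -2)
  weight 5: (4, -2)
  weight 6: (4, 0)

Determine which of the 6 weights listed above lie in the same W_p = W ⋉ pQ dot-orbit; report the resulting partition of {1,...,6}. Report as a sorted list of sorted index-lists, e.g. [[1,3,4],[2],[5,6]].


A_2 Cartan matrix, 2 simple roots permuted; ρ=(1,1).

λ_j+ρ reflected into Ā_7 (⟨·,θ^∨⟩≤7); 2-tuples as given:

    1: (5, 1)
    2: (4, 1)
    3: (4, 1)
    4: (5, 1)
    5: (4, 1)
    6: (5, 1)

2 distinct reps among the 6 weights ⇒ 2 W_7-linkage classes:

[[1, 4, 6], [2, 3, 5]]


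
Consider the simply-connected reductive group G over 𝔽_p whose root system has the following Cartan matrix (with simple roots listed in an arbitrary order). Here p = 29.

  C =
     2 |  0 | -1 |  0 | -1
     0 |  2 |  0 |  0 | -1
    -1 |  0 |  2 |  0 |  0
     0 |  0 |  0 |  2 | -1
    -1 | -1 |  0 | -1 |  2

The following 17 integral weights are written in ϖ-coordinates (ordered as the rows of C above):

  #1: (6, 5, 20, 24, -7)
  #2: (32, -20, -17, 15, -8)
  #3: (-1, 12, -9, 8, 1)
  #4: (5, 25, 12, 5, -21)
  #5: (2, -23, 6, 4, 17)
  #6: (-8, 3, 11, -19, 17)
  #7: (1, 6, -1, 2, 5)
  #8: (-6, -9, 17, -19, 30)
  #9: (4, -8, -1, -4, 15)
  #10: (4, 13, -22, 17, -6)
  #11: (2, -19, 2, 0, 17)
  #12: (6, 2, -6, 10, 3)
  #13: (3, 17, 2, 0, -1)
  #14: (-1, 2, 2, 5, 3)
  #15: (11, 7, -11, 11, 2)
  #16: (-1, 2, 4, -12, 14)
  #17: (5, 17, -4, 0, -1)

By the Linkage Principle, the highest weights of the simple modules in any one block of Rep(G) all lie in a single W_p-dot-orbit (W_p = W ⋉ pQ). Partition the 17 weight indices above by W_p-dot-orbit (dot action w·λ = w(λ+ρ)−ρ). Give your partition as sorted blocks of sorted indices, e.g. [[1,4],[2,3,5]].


Root system D_5: the 5×5 matrix C matches after relabeling.

Ā_29 reps of the 17 weights (D_5, coords as presented):

  λ_1+ρ ↦ (3, 18, 3, 1, 0) · λ_2+ρ ↦ (0, 3, 3, 6, 4) · λ_3+ρ ↦ (2, 7, 0, 3, 6) · λ_4+ρ ↦ (3, 2, 1, 6, 6) · λ_5+ρ ↦ (3, 18, 3, 1, 0) · λ_6+ρ ↦ (0, 3, 5, 11, 4) · λ_7+ρ ↦ (2, 7, 0, 3, 6) · λ_8+ρ ↦ (2, 7, 0, 3, 6) · λ_9+ρ ↦ (2, 7, 0, 3, 6) · λ_10+ρ ↦ (2, 7, 0, 3, 6) · λ_11+ρ ↦ (3, 18, 3, 1, 0) · λ_12+ρ ↦ (0, 3, 5, 11, 4) · λ_13+ρ ↦ (3, 18, 3, 1, 0) · λ_14+ρ ↦ (0, 3, 3, 6, 4) · λ_15+ρ ↦ (3, 2, 1, 6, 6) · λ_16+ρ ↦ (0, 3, 5, 11, 4) · λ_17+ρ ↦ (3, 18, 3, 1, 0)

Linkage partition of the 17 weights (5 classes, p=29):

[[1, 5, 11, 13, 17], [2, 14], [3, 7, 8, 9, 10], [4, 15], [6, 12, 16]]


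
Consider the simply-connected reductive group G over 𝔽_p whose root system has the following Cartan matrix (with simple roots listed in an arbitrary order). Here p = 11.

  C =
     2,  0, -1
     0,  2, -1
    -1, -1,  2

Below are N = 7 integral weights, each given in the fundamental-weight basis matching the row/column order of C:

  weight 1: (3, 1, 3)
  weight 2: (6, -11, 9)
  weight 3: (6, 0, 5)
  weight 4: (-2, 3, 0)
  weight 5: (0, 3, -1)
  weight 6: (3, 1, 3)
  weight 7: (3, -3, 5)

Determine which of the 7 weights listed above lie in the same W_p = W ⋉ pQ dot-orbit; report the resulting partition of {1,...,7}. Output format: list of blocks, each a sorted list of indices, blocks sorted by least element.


Dynkin diagram of C (from the 4 off-diagonal −1 entries): A_3.

Ā_11 reps of the 7 weights (A_3, coords as presented):

  [1] (4, 2, 4);  [2] (1, 4, 0);  [3] (4, 2, 4);  [4] (1, 4, 0);  [5] (1, 4, 0);  [6] (4, 2, 4);  [7] (4, 2, 4)

Partition of {1..7} into 2 W_11-dot-orbits:

[[1, 3, 6, 7], [2, 4, 5]]


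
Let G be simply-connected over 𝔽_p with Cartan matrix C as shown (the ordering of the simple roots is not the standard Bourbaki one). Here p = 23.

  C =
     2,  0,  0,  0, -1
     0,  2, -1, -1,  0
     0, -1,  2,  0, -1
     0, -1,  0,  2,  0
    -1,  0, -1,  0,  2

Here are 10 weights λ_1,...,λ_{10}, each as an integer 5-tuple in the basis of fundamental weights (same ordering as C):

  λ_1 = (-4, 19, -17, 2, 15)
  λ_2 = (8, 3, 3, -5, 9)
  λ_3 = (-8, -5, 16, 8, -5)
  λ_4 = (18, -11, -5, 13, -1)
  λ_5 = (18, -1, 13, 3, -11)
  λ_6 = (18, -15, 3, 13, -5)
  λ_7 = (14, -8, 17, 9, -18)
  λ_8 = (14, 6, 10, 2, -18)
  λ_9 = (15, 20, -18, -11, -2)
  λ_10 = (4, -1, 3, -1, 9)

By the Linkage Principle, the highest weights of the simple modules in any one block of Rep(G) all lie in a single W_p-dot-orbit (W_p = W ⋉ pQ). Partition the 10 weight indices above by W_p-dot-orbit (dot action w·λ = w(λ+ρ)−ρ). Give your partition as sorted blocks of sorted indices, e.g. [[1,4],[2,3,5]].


Dynkin diagram of C (from the 8 off-diagonal −1 entries): A_5.

W_23-reps of the 10 weights in Ā_23 (same 5-coord order as C):

  [1] (0, 4, 13, 3, 3) · [2] (5, 0, 4, 0, 10) · [3] (4, 4, 2, 5, 7) · [4] (5, 0, 4, 0, 10) · [5] (5, 0, 4, 0, 10) · [6] (5, 0, 4, 0, 10) · [7] (2, 1, 6, 3, 9) · [8] (2, 1, 6, 3, 9) · [9] (2, 1, 6, 3, 9) · [10] (5, 0, 4, 0, 10)

These 10 weights hit 4 W_23-dot-orbits; sizes (1, 5, 1, 3):

[[1], [2, 4, 5, 6, 10], [3], [7, 8, 9]]


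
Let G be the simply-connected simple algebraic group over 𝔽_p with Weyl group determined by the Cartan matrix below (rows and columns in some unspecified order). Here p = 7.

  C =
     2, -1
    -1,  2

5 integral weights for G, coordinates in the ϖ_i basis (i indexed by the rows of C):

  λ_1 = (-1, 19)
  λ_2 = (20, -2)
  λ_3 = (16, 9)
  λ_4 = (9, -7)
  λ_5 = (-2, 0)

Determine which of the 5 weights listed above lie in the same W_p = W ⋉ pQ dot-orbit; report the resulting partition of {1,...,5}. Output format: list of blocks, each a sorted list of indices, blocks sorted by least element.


Type A_2, rank 2, |W|=6; reorder rows/cols to standard.

Ā_7 reps of the 5 weights (A_2, coords as presented):

  λ_1 → (1, 0) · λ_2 → (1, 0) · λ_3 → (1, 3) · λ_4 → (1, 3) · λ_5 → (1, 0)

Partition of {1..5} into 2 W_7-dot-orbits:

[[1, 2, 5], [3, 4]]


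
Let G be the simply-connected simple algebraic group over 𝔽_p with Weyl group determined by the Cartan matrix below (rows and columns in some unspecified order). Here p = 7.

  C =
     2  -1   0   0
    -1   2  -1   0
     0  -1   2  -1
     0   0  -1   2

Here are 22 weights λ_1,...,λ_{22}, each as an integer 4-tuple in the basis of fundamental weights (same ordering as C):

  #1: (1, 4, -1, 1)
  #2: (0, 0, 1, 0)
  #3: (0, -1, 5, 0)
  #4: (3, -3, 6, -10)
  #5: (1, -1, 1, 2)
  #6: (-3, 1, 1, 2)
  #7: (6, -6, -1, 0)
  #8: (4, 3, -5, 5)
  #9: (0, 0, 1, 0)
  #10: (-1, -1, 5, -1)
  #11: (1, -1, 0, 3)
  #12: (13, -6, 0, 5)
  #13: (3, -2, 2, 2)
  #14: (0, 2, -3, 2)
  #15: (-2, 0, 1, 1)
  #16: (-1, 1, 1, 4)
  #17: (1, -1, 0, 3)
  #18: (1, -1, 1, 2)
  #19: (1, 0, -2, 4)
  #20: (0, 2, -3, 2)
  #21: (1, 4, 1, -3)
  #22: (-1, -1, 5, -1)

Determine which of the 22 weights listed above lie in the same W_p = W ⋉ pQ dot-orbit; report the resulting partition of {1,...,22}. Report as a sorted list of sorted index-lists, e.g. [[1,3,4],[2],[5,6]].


Root system A_4: the 4×4 matrix C matches after relabeling.

λ_j+ρ reflected into Ā_7 (⟨·,θ^∨⟩≤7); 4-tuples as given:

  [1] (0, 5, 0, 0);  [2] (1, 1, 2, 1);  [3] (0, 0, 6, 0);  [4] (2, 0, 2, 3);  [5] (2, 0, 2, 3);  [6] (2, 0, 2, 3);  [7] (2, 0, 1, 4);  [8] (1, 0, 2, 2);  [9] (1, 1, 2, 1);  [10] (0, 0, 6, 0);  [11] (2, 0, 1, 4);  [12] (2, 0, 1, 4);  [13] (1, 1, 2, 1);  [14] (1, 1, 2, 1);  [15] (1, 0, 2, 2);  [16] (2, 0, 2, 3);  [17] (2, 0, 1, 4);  [18] (2, 0, 2, 3);  [19] (2, 0, 1, 4);  [20] (1, 1, 2, 1);  [21] (0, 5, 0, 0);  [22] (0, 0, 6, 0)

Grouping the 22 weights by Ā_7-representative: 6 linkage classes.

[[1, 21], [2, 9, 13, 14, 20], [3, 10, 22], [4, 5, 6, 16, 18], [7, 11, 12, 17, 19], [8, 15]]


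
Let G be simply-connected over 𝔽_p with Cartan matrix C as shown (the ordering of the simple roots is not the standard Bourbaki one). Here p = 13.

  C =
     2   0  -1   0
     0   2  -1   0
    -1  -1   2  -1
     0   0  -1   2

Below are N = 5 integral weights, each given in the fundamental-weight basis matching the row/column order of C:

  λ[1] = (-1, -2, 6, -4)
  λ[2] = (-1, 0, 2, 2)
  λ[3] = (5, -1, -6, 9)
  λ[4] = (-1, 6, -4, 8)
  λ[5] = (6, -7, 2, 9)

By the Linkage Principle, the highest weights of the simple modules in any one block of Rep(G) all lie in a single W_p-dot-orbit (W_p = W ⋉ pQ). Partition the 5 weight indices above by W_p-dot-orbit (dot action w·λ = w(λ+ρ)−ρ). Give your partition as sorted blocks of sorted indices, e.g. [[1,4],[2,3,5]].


D_4 Cartan matrix, 4 simple roots permuted; ρ=(1,1,1,1).

Each λ_j+ρ reduced to Ā_13; 4-tuples below use C's row order:

  λ_1+ρ ↦ (0, 1, 3, 3)
  λ_2+ρ ↦ (0, 1, 3, 3)
  λ_3+ρ ↦ (1, 5, 0, 5)
  λ_4+ρ ↦ (3, 4, 0, 6)
  λ_5+ρ ↦ (0, 1, 3, 3)

The 5 indices split into 3 linkage classes (same alcove rep ⇔ same W_13-dot-orbit):

[[1, 2, 5], [3], [4]]


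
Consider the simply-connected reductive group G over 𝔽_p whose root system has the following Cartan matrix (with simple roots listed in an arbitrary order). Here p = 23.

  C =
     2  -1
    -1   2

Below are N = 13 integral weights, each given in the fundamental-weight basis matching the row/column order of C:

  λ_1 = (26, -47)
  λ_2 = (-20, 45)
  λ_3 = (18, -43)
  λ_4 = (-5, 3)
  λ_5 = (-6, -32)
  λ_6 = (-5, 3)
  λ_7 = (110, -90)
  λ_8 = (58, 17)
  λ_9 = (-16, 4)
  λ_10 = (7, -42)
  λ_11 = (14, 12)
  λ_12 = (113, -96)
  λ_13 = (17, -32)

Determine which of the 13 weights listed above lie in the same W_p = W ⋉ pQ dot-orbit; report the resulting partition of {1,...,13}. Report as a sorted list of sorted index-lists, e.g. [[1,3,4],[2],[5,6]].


A_2 Cartan matrix, 2 simple roots permuted; ρ=(1,1).

Alcove-folded reps (p=23, 13 weights, presented ϖ-order):

  1: (4, 0)
  2: (4, 0)
  3: (4, 0)
  4: (4, 0)
  5: (10, 8)
  6: (4, 0)
  7: (3, 1)
  8: (10, 8)
  9: (5, 10)
  10: (5, 10)
  11: (10, 8)
  12: (3, 1)
  13: (5, 10)

Partition of {1..13} into 4 W_23-dot-orbits:

[[1, 2, 3, 4, 6], [5, 8, 11], [7, 12], [9, 10, 13]]


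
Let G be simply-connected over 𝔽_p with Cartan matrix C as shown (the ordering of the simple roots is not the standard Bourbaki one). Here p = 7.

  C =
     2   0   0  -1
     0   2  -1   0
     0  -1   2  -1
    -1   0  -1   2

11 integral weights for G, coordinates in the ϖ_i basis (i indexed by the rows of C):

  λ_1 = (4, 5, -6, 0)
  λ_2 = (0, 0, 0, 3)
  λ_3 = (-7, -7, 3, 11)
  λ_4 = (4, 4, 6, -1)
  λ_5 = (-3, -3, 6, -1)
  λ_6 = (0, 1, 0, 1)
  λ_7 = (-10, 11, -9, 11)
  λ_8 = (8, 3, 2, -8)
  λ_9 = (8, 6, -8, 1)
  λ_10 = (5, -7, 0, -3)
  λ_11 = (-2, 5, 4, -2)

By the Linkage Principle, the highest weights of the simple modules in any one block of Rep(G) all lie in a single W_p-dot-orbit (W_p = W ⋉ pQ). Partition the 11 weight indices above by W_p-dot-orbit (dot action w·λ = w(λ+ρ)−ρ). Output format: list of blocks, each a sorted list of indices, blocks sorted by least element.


Dynkin diagram of C (from the 6 off-diagonal −1 entries): A_4.

λ_j+ρ reflected into Ā_7 (⟨·,θ^∨⟩≤7); 4-tuples as given:

  [1] (1, 1, 1, 4);  [2] (1, 1, 1, 4);  [3] (1, 2, 1, 2);  [4] (0, 2, 3, 2);  [5] (0, 2, 3, 2);  [6] (1, 2, 1, 2);  [7] (2, 2, 0, 2);  [8] (0, 2, 2, 3);  [9] (0, 2, 2, 3);  [10] (1, 1, 1, 4);  [11] (1, 2, 1, 2)

Grouping the 11 weights by Ā_7-representative: 5 linkage classes.

[[1, 2, 10], [3, 6, 11], [4, 5], [7], [8, 9]]


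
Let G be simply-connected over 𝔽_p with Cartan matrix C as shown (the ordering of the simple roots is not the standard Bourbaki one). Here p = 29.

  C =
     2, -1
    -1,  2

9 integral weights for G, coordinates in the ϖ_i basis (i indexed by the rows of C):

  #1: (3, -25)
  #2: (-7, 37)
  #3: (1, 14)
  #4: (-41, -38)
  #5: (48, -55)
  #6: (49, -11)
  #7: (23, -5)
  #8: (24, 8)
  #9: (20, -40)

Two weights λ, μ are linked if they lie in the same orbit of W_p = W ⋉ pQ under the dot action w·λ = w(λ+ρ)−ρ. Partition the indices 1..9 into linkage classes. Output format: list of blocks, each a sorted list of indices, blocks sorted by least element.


Root system A_2: the 2×2 matrix C matches after relabeling.

λ_j+ρ reflected into Ā_29 (⟨·,θ^∨⟩≤29); 2-tuples as given:

  λ_1+ρ ↦ (20, 4)
  λ_2+ρ ↦ (3, 20)
  λ_3+ρ ↦ (2, 15)
  λ_4+ρ ↦ (8, 11)
  λ_5+ρ ↦ (20, 4)
  λ_6+ρ ↦ (8, 11)
  λ_7+ρ ↦ (20, 4)
  λ_8+ρ ↦ (20, 4)
  λ_9+ρ ↦ (8, 11)

Partition of {1..9} into 4 W_29-dot-orbits:

[[1, 5, 7, 8], [2], [3], [4, 6, 9]]


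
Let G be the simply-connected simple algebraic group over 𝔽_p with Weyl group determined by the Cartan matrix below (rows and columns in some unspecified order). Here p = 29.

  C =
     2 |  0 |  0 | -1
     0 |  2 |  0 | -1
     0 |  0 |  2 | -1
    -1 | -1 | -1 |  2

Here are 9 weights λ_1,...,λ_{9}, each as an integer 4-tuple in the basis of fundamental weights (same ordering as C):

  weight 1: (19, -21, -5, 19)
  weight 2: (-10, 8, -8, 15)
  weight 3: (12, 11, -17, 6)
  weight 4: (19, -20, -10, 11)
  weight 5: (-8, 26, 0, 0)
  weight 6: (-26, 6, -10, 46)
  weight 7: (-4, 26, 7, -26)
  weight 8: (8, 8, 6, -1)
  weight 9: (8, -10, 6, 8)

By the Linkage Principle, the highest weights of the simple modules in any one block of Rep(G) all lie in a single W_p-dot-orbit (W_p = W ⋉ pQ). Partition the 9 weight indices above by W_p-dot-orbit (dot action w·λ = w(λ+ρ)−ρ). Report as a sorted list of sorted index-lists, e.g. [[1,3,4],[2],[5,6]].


D_4 Cartan matrix, 4 simple roots permuted; ρ=(1,1,1,1).

Alcove-folded reps (p=29, 9 weights, presented ϖ-order):

    [1] (9, 9, 7, 0)
    [2] (9, 9, 7, 0)
    [3] (4, 3, 7, 6)
    [4] (4, 3, 7, 6)
    [5] (1, 21, 5, 1)
    [6] (9, 9, 7, 0)
    [7] (7, 17, 2, 1)
    [8] (9, 9, 7, 0)
    [9] (9, 9, 7, 0)

Grouping the 9 weights by Ā_29-representative: 4 linkage classes.

[[1, 2, 6, 8, 9], [3, 4], [5], [7]]


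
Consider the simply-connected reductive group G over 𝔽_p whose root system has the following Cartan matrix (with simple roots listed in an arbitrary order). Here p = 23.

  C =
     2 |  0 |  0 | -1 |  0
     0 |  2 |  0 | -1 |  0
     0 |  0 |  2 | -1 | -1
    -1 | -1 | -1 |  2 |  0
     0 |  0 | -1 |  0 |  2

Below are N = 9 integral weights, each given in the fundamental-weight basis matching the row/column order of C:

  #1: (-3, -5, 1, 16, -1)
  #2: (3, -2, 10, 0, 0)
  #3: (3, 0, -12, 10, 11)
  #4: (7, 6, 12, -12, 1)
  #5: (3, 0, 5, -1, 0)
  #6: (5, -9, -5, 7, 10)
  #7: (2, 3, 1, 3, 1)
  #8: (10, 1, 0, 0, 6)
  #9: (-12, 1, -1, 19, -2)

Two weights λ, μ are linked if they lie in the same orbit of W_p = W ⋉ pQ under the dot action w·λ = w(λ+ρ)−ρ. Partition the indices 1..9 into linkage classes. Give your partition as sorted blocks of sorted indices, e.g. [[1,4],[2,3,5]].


Dynkin diagram of C (from the 8 off-diagonal −1 entries): D_5.

Folding the 9 weights λ_j+ρ into Ā_23 (reps in the given 5-coord order):

  [1] (2, 4, 0, 4, 7);  [2] (4, 1, 6, 0, 1);  [3] (4, 1, 6, 0, 1);  [4] (3, 4, 2, 4, 2);  [5] (4, 1, 6, 0, 1);  [6] (2, 4, 0, 4, 7);  [7] (3, 4, 2, 4, 2);  [8] (11, 2, 0, 1, 7);  [9] (11, 2, 0, 1, 7)

Linkage partition of the 9 weights (4 classes, p=23):

[[1, 6], [2, 3, 5], [4, 7], [8, 9]]


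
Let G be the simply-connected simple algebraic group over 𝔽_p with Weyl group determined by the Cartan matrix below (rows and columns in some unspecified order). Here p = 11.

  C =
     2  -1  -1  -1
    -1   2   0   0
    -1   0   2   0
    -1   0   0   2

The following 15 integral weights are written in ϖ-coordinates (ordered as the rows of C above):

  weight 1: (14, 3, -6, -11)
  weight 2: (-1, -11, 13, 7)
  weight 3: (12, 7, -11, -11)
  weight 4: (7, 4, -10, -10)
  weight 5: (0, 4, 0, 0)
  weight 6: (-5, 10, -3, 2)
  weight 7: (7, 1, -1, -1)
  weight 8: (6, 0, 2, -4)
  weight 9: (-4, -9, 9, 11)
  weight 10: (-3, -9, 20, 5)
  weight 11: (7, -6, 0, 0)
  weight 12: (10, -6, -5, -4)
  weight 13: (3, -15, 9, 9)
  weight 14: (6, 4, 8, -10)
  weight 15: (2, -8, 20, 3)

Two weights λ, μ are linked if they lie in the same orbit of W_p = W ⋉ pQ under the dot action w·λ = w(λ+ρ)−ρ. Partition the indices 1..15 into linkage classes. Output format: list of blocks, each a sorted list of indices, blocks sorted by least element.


Type D_4, rank 4, |W|=192; reorder rows/cols to standard.

Each λ_j+ρ reduced to Ā_11; 4-tuples below use C's row order:

  1: (1, 4, 3, 2);  2: (1, 2, 0, 0);  3: (1, 2, 0, 0);  4: (1, 5, 1, 1);  5: (1, 5, 1, 1);  6: (1, 4, 3, 2);  7: (1, 2, 0, 0);  8: (0, 1, 3, 3);  9: (1, 2, 0, 0);  10: (1, 4, 3, 2);  11: (1, 5, 1, 1);  12: (1, 4, 3, 2);  13: (1, 2, 0, 0);  14: (1, 5, 1, 1);  15: (0, 2, 4, 1)

These 15 weights hit 5 W_11-dot-orbits; sizes (4, 5, 4, 1, 1):

[[1, 6, 10, 12], [2, 3, 7, 9, 13], [4, 5, 11, 14], [8], [15]]


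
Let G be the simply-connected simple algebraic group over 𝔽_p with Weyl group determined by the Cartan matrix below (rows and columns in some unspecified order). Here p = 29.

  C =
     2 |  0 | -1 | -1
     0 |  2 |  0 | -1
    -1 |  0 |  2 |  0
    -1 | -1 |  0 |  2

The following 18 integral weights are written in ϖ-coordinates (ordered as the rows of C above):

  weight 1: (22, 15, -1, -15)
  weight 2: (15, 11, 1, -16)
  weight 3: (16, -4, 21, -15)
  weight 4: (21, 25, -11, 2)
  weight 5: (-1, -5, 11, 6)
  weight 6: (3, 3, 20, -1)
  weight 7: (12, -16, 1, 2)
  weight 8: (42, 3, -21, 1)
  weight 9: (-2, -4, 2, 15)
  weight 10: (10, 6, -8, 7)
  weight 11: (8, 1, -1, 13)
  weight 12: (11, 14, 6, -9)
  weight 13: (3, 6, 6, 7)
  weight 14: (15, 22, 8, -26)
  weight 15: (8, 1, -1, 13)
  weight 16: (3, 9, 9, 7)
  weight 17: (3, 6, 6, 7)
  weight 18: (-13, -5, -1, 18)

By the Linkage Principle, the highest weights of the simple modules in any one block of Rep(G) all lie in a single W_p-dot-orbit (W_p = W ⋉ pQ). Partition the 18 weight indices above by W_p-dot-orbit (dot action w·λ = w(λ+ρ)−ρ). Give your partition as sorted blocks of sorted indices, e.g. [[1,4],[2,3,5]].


Cartan matrix: type A_4 (|W|=120); un-permuting the 4 rows.

Alcove-folded reps (p=29, 18 weights, presented ϖ-order):

  λ_1 → (9, 2, 0, 14)
  λ_2 → (1, 3, 2, 12)
  λ_3 → (0, 4, 12, 3)
  λ_4 → (0, 4, 12, 3)
  λ_5 → (0, 4, 12, 3)
  λ_6 → (4, 4, 21, 0)
  λ_7 → (1, 3, 2, 12)
  λ_8 → (9, 2, 0, 14)
  λ_9 → (1, 3, 2, 12)
  λ_10 → (4, 7, 7, 8)
  λ_11 → (9, 2, 0, 14)
  λ_12 → (4, 7, 7, 8)
  λ_13 → (4, 7, 7, 8)
  λ_14 → (9, 2, 0, 14)
  λ_15 → (9, 2, 0, 14)
  λ_16 → (4, 7, 7, 8)
  λ_17 → (4, 7, 7, 8)
  λ_18 → (0, 4, 12, 3)

The 18 indices split into 5 linkage classes (same alcove rep ⇔ same W_29-dot-orbit):

[[1, 8, 11, 14, 15], [2, 7, 9], [3, 4, 5, 18], [6], [10, 12, 13, 16, 17]]


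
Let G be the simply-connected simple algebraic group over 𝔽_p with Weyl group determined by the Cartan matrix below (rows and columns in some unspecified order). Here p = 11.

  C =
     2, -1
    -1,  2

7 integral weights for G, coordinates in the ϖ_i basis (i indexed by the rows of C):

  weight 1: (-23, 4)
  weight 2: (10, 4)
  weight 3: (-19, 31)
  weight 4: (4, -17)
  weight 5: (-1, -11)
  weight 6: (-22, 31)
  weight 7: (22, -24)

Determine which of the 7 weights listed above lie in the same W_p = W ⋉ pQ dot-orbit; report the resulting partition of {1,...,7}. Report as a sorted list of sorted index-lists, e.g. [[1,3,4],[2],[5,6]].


Type A_2, rank 2, |W|=6; reorder rows/cols to standard.

Each λ_j+ρ reduced to Ā_11; 2-tuples below use C's row order:

  [1] (6, 0);  [2] (6, 0);  [3] (7, 3);  [4] (6, 0);  [5] (10, 0);  [6] (10, 0);  [7] (10, 0)

3 distinct reps among the 7 weights ⇒ 3 W_11-linkage classes:

[[1, 2, 4], [3], [5, 6, 7]]


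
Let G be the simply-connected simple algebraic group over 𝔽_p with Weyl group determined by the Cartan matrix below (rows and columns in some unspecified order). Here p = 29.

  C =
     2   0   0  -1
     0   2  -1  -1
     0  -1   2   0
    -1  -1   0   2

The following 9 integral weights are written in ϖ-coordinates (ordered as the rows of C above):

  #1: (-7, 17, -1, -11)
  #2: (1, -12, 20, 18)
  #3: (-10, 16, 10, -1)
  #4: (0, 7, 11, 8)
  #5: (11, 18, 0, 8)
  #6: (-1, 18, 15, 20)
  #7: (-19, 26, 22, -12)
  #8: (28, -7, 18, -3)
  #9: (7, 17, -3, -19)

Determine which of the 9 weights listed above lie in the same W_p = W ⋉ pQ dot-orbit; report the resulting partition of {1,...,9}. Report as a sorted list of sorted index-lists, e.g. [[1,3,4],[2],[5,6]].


Dynkin diagram of C (from the 6 off-diagonal −1 entries): A_4.

Each λ_j+ρ reduced to Ā_29; 4-tuples below use C's row order:

  1: (10, 2, 0, 6)
  2: (0, 11, 8, 8)
  3: (0, 8, 11, 9)
  4: (0, 8, 11, 9)
  5: (0, 8, 11, 9)
  6: (10, 2, 0, 6)
  7: (10, 2, 0, 6)
  8: (10, 2, 0, 6)
  9: (10, 2, 0, 6)

3 distinct reps among the 9 weights ⇒ 3 W_29-linkage classes:

[[1, 6, 7, 8, 9], [2], [3, 4, 5]]


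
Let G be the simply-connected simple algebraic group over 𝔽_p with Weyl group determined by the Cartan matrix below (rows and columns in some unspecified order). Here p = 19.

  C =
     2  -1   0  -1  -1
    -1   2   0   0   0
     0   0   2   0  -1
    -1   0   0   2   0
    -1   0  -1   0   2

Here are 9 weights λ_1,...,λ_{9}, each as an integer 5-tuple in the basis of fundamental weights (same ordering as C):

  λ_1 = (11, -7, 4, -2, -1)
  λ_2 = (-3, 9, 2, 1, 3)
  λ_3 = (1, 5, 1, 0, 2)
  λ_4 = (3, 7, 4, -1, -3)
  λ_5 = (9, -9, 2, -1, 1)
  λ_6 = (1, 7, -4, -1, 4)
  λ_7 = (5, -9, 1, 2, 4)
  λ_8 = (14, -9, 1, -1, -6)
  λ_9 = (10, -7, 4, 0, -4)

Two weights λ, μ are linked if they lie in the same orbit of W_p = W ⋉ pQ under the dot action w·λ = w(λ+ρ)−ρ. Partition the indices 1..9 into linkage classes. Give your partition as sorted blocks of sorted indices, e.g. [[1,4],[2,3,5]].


Type D_5, rank 5, |W|=1920; reorder rows/cols to standard.

Folding the 9 weights λ_j+ρ into Ā_19 (reps in the given 5-coord order):

  1: (2, 6, 2, 1, 3) · 2: (2, 8, 3, 0, 2) · 3: (2, 6, 2, 1, 3) · 4: (2, 8, 3, 0, 2) · 5: (2, 8, 3, 0, 2) · 6: (2, 8, 3, 0, 2) · 7: (2, 6, 2, 1, 3) · 8: (2, 8, 3, 0, 2) · 9: (2, 6, 2, 1, 3)

Grouping the 9 weights by Ā_19-representative: 2 linkage classes.

[[1, 3, 7, 9], [2, 4, 5, 6, 8]]


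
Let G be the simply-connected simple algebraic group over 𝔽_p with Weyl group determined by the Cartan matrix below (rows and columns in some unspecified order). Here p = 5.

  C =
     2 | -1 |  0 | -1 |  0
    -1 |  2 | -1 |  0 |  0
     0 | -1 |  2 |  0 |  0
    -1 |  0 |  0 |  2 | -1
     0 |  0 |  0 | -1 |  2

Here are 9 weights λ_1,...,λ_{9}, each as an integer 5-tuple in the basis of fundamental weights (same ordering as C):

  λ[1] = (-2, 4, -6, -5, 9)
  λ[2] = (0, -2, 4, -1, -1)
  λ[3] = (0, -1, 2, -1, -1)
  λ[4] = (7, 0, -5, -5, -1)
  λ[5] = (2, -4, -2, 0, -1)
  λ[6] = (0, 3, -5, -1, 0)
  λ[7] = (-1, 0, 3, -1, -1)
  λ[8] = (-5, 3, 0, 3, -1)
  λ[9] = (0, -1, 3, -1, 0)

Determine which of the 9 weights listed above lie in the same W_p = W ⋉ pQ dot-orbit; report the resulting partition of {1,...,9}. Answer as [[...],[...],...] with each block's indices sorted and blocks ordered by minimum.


A_5 Cartan matrix, 5 simple roots permuted; ρ=(1,1,1,1,1).

Each λ_j+ρ reduced to Ā_5; 5-tuples below use C's row order:

  λ_1 → (0, 1, 4, 0, 0)
  λ_2 → (0, 1, 4, 0, 0)
  λ_3 → (1, 0, 3, 0, 0)
  λ_4 → (1, 0, 3, 0, 0)
  λ_5 → (1, 0, 3, 0, 0)
  λ_6 → (1, 0, 3, 0, 0)
  λ_7 → (0, 1, 4, 0, 0)
  λ_8 → (4, 0, 1, 0, 0)
  λ_9 → (1, 0, 3, 0, 0)

3 distinct reps among the 9 weights ⇒ 3 W_5-linkage classes:

[[1, 2, 7], [3, 4, 5, 6, 9], [8]]
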